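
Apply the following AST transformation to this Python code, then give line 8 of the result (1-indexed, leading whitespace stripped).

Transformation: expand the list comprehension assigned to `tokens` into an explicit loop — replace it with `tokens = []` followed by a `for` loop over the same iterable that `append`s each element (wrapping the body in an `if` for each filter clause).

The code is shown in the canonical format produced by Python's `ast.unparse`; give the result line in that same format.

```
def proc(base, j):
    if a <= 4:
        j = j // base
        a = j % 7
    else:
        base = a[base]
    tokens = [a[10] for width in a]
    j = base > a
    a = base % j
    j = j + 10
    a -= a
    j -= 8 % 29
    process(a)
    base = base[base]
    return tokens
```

for width in a:

Transformed code:
def proc(base, j):
    if a <= 4:
        j = j // base
        a = j % 7
    else:
        base = a[base]
    tokens = []
    for width in a:
        tokens.append(a[10])
    j = base > a
    a = base % j
    j = j + 10
    a -= a
    j -= 8 % 29
    process(a)
    base = base[base]
    return tokens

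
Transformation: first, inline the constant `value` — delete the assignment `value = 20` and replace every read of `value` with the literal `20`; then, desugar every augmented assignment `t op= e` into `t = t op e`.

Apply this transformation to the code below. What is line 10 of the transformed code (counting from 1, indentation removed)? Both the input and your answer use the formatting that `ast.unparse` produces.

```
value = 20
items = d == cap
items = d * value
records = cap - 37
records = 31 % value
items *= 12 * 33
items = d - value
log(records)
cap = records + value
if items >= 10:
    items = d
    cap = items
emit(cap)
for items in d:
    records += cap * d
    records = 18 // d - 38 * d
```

Transformed code:
items = d == cap
items = d * 20
records = cap - 37
records = 31 % 20
items = items * (12 * 33)
items = d - 20
log(records)
cap = records + 20
if items >= 10:
    items = d
    cap = items
emit(cap)
for items in d:
    records = records + cap * d
    records = 18 // d - 38 * d

items = d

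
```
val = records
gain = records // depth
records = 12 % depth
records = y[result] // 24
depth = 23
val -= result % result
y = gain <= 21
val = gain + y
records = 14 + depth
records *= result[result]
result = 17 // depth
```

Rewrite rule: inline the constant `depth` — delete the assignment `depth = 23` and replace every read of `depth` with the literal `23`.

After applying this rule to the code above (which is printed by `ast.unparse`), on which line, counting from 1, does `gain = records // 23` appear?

2

Transformed code:
val = records
gain = records // 23
records = 12 % 23
records = y[result] // 24
val -= result % result
y = gain <= 21
val = gain + y
records = 14 + 23
records *= result[result]
result = 17 // 23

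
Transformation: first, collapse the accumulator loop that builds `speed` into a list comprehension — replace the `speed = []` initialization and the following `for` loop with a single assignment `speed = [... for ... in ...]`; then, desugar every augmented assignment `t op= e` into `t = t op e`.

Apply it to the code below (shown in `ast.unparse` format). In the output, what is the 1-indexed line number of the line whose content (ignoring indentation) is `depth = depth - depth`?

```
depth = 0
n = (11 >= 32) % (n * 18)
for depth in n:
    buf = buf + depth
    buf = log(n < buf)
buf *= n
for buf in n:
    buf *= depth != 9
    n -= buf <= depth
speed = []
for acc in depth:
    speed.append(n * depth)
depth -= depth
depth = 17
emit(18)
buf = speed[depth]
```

11

Transformed code:
depth = 0
n = (11 >= 32) % (n * 18)
for depth in n:
    buf = buf + depth
    buf = log(n < buf)
buf = buf * n
for buf in n:
    buf = buf * (depth != 9)
    n = n - (buf <= depth)
speed = [n * depth for acc in depth]
depth = depth - depth
depth = 17
emit(18)
buf = speed[depth]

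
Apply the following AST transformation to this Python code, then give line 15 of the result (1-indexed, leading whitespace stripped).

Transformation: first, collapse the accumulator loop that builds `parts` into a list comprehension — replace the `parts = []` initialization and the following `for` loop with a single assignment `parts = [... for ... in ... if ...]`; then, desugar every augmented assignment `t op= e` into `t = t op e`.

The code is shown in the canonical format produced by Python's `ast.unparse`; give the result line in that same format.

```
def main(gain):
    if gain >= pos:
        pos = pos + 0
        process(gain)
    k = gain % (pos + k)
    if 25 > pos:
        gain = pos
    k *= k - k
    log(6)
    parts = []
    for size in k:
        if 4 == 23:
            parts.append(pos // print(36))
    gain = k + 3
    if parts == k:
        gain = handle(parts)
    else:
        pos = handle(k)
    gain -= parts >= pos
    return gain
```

Transformed code:
def main(gain):
    if gain >= pos:
        pos = pos + 0
        process(gain)
    k = gain % (pos + k)
    if 25 > pos:
        gain = pos
    k = k * (k - k)
    log(6)
    parts = [pos // print(36) for size in k if 4 == 23]
    gain = k + 3
    if parts == k:
        gain = handle(parts)
    else:
        pos = handle(k)
    gain = gain - (parts >= pos)
    return gain

pos = handle(k)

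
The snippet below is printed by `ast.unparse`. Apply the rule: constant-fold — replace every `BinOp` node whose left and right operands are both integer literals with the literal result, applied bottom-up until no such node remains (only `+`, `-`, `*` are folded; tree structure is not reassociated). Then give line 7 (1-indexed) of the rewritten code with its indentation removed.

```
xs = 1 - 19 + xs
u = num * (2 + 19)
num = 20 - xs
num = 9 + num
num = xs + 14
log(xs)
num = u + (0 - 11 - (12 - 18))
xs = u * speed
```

num = u + -5

Transformed code:
xs = -18 + xs
u = num * 21
num = 20 - xs
num = 9 + num
num = xs + 14
log(xs)
num = u + -5
xs = u * speed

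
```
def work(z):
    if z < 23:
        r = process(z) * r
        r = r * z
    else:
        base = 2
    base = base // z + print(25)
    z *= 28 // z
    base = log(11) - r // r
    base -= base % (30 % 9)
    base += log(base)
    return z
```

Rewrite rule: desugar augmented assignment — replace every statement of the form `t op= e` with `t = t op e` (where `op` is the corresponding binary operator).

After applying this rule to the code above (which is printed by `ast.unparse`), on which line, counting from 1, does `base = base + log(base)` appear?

11

Transformed code:
def work(z):
    if z < 23:
        r = process(z) * r
        r = r * z
    else:
        base = 2
    base = base // z + print(25)
    z = z * (28 // z)
    base = log(11) - r // r
    base = base - base % (30 % 9)
    base = base + log(base)
    return z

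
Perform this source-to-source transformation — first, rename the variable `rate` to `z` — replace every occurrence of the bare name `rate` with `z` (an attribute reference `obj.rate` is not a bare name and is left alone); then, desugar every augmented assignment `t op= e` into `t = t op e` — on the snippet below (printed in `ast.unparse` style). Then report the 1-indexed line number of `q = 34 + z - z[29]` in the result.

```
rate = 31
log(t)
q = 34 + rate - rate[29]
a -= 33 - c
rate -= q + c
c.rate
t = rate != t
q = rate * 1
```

Transformed code:
z = 31
log(t)
q = 34 + z - z[29]
a = a - (33 - c)
z = z - (q + c)
c.rate
t = z != t
q = z * 1

3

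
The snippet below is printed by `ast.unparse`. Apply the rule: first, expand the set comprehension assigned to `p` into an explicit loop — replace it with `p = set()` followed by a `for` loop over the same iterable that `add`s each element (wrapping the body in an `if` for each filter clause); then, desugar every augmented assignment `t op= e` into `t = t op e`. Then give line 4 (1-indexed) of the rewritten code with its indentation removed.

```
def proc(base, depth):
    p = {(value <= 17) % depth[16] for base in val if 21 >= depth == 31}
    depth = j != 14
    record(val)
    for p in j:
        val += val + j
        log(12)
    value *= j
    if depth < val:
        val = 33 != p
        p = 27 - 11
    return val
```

if 21 >= depth == 31:

Transformed code:
def proc(base, depth):
    p = set()
    for base in val:
        if 21 >= depth == 31:
            p.add((value <= 17) % depth[16])
    depth = j != 14
    record(val)
    for p in j:
        val = val + (val + j)
        log(12)
    value = value * j
    if depth < val:
        val = 33 != p
        p = 27 - 11
    return val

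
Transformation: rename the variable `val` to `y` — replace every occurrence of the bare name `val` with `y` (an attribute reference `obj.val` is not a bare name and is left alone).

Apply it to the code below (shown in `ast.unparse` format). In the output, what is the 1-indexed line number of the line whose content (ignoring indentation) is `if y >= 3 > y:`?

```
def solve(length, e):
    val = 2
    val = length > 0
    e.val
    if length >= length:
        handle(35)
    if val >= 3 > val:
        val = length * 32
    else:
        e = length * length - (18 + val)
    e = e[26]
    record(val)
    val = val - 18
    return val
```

Transformed code:
def solve(length, e):
    y = 2
    y = length > 0
    e.val
    if length >= length:
        handle(35)
    if y >= 3 > y:
        y = length * 32
    else:
        e = length * length - (18 + y)
    e = e[26]
    record(y)
    y = y - 18
    return y

7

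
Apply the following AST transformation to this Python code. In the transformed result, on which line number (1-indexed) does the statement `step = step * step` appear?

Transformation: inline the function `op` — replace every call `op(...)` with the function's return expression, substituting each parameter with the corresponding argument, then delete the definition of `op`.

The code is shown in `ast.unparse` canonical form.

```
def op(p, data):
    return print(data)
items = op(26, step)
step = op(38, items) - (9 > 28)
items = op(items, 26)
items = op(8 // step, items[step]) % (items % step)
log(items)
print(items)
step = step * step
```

7

Transformed code:
items = print(step)
step = print(items) - (9 > 28)
items = print(26)
items = print(items[step]) % (items % step)
log(items)
print(items)
step = step * step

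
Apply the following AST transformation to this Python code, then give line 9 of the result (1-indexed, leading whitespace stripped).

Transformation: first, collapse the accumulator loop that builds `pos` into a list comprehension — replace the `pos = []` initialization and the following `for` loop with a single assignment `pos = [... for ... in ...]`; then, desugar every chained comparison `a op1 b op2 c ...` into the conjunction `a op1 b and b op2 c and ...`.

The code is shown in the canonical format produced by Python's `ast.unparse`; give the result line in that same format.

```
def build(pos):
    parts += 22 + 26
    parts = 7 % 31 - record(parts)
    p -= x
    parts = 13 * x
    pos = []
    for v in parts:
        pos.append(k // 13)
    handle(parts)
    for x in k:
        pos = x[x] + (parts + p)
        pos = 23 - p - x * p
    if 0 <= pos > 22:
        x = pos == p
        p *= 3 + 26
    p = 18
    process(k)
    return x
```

pos = x[x] + (parts + p)

Transformed code:
def build(pos):
    parts += 22 + 26
    parts = 7 % 31 - record(parts)
    p -= x
    parts = 13 * x
    pos = [k // 13 for v in parts]
    handle(parts)
    for x in k:
        pos = x[x] + (parts + p)
        pos = 23 - p - x * p
    if 0 <= pos and pos > 22:
        x = pos == p
        p *= 3 + 26
    p = 18
    process(k)
    return x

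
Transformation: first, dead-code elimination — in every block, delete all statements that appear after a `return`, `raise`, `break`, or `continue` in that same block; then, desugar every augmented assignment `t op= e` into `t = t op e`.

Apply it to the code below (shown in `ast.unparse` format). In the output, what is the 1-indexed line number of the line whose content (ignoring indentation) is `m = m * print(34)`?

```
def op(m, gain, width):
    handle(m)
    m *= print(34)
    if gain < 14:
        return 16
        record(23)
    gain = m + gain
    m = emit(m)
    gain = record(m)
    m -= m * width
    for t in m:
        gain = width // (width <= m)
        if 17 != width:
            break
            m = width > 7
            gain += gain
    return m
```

3

Transformed code:
def op(m, gain, width):
    handle(m)
    m = m * print(34)
    if gain < 14:
        return 16
    gain = m + gain
    m = emit(m)
    gain = record(m)
    m = m - m * width
    for t in m:
        gain = width // (width <= m)
        if 17 != width:
            break
    return m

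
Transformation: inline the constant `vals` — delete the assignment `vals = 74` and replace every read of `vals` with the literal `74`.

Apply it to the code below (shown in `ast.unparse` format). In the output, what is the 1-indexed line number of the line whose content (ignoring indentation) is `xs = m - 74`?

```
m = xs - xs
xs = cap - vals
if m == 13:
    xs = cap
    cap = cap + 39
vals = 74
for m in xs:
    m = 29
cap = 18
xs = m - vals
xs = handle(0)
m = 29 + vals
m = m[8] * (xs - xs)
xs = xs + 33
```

Transformed code:
m = xs - xs
xs = cap - 74
if m == 13:
    xs = cap
    cap = cap + 39
for m in xs:
    m = 29
cap = 18
xs = m - 74
xs = handle(0)
m = 29 + 74
m = m[8] * (xs - xs)
xs = xs + 33

9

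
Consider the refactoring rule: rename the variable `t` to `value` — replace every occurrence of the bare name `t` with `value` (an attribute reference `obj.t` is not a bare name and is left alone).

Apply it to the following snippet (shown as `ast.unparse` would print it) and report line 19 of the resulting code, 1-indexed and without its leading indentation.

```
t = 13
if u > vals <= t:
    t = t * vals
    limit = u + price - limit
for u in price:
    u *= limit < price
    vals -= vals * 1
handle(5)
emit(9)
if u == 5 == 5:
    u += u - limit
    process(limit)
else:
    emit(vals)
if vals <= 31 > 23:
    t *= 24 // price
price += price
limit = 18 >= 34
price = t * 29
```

price = value * 29

Transformed code:
value = 13
if u > vals <= value:
    value = value * vals
    limit = u + price - limit
for u in price:
    u *= limit < price
    vals -= vals * 1
handle(5)
emit(9)
if u == 5 == 5:
    u += u - limit
    process(limit)
else:
    emit(vals)
if vals <= 31 > 23:
    value *= 24 // price
price += price
limit = 18 >= 34
price = value * 29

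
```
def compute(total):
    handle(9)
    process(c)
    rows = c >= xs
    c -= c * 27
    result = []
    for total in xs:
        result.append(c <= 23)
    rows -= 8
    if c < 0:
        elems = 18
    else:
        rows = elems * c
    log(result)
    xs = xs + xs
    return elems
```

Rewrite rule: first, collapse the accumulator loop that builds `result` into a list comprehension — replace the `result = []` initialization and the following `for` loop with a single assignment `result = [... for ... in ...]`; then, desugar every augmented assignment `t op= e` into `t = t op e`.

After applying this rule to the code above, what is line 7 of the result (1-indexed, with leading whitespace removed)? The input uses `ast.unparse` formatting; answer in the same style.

Transformed code:
def compute(total):
    handle(9)
    process(c)
    rows = c >= xs
    c = c - c * 27
    result = [c <= 23 for total in xs]
    rows = rows - 8
    if c < 0:
        elems = 18
    else:
        rows = elems * c
    log(result)
    xs = xs + xs
    return elems

rows = rows - 8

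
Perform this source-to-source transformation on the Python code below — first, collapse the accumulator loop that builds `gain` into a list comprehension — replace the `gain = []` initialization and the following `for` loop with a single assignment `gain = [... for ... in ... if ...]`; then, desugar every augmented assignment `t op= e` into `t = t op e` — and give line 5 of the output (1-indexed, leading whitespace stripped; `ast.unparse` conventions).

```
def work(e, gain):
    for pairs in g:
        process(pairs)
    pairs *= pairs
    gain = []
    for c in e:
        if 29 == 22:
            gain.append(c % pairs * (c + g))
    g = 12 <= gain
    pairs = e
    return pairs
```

Transformed code:
def work(e, gain):
    for pairs in g:
        process(pairs)
    pairs = pairs * pairs
    gain = [c % pairs * (c + g) for c in e if 29 == 22]
    g = 12 <= gain
    pairs = e
    return pairs

gain = [c % pairs * (c + g) for c in e if 29 == 22]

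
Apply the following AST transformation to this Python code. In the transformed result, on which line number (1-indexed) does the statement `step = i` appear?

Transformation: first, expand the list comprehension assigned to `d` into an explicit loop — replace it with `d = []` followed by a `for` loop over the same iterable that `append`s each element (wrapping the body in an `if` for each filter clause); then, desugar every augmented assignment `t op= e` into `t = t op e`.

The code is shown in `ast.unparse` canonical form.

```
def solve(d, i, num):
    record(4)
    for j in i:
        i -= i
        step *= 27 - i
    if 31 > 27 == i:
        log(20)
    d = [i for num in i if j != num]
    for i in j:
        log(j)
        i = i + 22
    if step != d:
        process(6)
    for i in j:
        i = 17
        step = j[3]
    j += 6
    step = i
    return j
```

Transformed code:
def solve(d, i, num):
    record(4)
    for j in i:
        i = i - i
        step = step * (27 - i)
    if 31 > 27 == i:
        log(20)
    d = []
    for num in i:
        if j != num:
            d.append(i)
    for i in j:
        log(j)
        i = i + 22
    if step != d:
        process(6)
    for i in j:
        i = 17
        step = j[3]
    j = j + 6
    step = i
    return j

21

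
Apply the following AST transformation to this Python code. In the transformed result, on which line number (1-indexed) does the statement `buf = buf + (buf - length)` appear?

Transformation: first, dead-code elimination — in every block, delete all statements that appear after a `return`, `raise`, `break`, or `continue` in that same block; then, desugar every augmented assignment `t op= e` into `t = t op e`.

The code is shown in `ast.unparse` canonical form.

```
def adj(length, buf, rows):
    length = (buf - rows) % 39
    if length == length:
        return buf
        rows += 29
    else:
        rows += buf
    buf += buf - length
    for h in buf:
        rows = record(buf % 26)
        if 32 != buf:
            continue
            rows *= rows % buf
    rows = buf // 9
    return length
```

7

Transformed code:
def adj(length, buf, rows):
    length = (buf - rows) % 39
    if length == length:
        return buf
    else:
        rows = rows + buf
    buf = buf + (buf - length)
    for h in buf:
        rows = record(buf % 26)
        if 32 != buf:
            continue
    rows = buf // 9
    return length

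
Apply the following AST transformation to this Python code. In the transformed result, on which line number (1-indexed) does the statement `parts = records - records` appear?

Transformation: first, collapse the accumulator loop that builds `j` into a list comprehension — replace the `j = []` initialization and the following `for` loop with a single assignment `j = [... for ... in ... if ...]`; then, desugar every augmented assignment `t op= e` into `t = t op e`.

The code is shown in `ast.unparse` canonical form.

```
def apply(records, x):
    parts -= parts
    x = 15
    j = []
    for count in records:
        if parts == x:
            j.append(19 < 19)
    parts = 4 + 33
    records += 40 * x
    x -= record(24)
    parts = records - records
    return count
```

8

Transformed code:
def apply(records, x):
    parts = parts - parts
    x = 15
    j = [19 < 19 for count in records if parts == x]
    parts = 4 + 33
    records = records + 40 * x
    x = x - record(24)
    parts = records - records
    return count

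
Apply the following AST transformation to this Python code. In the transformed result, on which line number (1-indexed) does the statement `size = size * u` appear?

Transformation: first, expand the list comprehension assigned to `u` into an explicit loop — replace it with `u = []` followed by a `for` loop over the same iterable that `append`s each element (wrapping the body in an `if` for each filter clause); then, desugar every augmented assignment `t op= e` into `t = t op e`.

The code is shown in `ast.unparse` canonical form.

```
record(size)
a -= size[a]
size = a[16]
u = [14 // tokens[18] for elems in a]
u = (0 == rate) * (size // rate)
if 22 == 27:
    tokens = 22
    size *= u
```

10

Transformed code:
record(size)
a = a - size[a]
size = a[16]
u = []
for elems in a:
    u.append(14 // tokens[18])
u = (0 == rate) * (size // rate)
if 22 == 27:
    tokens = 22
    size = size * u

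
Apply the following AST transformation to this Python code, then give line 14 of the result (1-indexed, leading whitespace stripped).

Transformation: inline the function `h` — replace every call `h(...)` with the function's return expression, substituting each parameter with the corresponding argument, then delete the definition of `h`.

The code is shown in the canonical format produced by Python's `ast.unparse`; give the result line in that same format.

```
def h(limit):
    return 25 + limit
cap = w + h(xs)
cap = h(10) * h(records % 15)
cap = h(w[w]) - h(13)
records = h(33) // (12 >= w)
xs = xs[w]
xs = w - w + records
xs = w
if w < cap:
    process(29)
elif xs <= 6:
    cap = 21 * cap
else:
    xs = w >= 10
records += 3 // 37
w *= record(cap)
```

Transformed code:
cap = w + (25 + xs)
cap = (25 + 10) * (25 + records % 15)
cap = 25 + w[w] - (25 + 13)
records = (25 + 33) // (12 >= w)
xs = xs[w]
xs = w - w + records
xs = w
if w < cap:
    process(29)
elif xs <= 6:
    cap = 21 * cap
else:
    xs = w >= 10
records += 3 // 37
w *= record(cap)

records += 3 // 37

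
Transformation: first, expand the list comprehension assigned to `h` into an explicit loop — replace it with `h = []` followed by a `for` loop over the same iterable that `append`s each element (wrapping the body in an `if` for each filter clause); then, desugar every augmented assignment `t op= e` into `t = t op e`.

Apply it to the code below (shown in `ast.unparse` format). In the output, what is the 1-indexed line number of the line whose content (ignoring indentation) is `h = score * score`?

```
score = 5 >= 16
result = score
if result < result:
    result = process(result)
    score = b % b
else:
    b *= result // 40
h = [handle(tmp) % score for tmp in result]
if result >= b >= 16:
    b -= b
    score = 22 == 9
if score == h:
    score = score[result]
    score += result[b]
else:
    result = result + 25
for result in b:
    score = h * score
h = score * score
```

21

Transformed code:
score = 5 >= 16
result = score
if result < result:
    result = process(result)
    score = b % b
else:
    b = b * (result // 40)
h = []
for tmp in result:
    h.append(handle(tmp) % score)
if result >= b >= 16:
    b = b - b
    score = 22 == 9
if score == h:
    score = score[result]
    score = score + result[b]
else:
    result = result + 25
for result in b:
    score = h * score
h = score * score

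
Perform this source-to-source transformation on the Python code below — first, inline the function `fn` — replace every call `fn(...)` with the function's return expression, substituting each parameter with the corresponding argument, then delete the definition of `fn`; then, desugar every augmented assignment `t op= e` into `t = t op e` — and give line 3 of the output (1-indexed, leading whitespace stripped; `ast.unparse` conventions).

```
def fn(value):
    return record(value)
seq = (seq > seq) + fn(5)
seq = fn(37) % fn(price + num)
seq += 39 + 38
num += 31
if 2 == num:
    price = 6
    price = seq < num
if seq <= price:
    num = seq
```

Transformed code:
seq = (seq > seq) + record(5)
seq = record(37) % record(price + num)
seq = seq + (39 + 38)
num = num + 31
if 2 == num:
    price = 6
    price = seq < num
if seq <= price:
    num = seq

seq = seq + (39 + 38)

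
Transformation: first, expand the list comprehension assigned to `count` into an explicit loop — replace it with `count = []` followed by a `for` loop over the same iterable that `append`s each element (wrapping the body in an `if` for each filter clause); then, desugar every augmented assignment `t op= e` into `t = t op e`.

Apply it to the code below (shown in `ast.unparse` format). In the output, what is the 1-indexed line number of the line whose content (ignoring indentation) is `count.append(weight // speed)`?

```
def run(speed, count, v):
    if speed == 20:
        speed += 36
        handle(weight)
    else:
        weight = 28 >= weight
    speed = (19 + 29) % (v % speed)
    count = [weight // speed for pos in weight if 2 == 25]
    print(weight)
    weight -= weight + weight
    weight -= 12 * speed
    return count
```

Transformed code:
def run(speed, count, v):
    if speed == 20:
        speed = speed + 36
        handle(weight)
    else:
        weight = 28 >= weight
    speed = (19 + 29) % (v % speed)
    count = []
    for pos in weight:
        if 2 == 25:
            count.append(weight // speed)
    print(weight)
    weight = weight - (weight + weight)
    weight = weight - 12 * speed
    return count

11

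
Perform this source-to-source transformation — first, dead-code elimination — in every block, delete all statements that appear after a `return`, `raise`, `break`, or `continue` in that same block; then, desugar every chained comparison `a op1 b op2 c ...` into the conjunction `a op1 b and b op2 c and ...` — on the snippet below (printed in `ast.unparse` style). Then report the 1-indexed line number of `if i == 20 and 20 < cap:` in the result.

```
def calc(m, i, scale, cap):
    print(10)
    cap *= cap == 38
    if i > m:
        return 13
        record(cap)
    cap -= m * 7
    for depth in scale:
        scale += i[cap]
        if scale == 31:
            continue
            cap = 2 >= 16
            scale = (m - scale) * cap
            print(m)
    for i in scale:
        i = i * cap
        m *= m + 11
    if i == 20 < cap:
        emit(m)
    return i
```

14

Transformed code:
def calc(m, i, scale, cap):
    print(10)
    cap *= cap == 38
    if i > m:
        return 13
    cap -= m * 7
    for depth in scale:
        scale += i[cap]
        if scale == 31:
            continue
    for i in scale:
        i = i * cap
        m *= m + 11
    if i == 20 and 20 < cap:
        emit(m)
    return i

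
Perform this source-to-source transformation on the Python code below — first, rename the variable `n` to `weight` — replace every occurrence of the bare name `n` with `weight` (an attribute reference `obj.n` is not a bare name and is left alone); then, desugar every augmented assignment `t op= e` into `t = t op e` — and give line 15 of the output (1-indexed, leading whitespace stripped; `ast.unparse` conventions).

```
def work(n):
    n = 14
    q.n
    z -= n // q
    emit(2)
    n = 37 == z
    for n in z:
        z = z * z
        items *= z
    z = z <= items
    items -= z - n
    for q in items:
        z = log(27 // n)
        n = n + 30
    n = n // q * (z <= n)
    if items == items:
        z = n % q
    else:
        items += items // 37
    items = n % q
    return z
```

Transformed code:
def work(weight):
    weight = 14
    q.n
    z = z - weight // q
    emit(2)
    weight = 37 == z
    for weight in z:
        z = z * z
        items = items * z
    z = z <= items
    items = items - (z - weight)
    for q in items:
        z = log(27 // weight)
        weight = weight + 30
    weight = weight // q * (z <= weight)
    if items == items:
        z = weight % q
    else:
        items = items + items // 37
    items = weight % q
    return z

weight = weight // q * (z <= weight)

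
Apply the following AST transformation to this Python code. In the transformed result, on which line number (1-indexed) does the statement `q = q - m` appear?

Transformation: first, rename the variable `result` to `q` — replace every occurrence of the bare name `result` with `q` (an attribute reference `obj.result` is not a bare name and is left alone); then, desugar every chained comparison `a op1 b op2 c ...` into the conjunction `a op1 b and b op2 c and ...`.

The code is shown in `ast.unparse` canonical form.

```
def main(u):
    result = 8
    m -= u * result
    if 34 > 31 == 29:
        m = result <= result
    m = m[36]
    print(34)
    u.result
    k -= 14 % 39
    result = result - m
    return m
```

10

Transformed code:
def main(u):
    q = 8
    m -= u * q
    if 34 > 31 and 31 == 29:
        m = q <= q
    m = m[36]
    print(34)
    u.result
    k -= 14 % 39
    q = q - m
    return m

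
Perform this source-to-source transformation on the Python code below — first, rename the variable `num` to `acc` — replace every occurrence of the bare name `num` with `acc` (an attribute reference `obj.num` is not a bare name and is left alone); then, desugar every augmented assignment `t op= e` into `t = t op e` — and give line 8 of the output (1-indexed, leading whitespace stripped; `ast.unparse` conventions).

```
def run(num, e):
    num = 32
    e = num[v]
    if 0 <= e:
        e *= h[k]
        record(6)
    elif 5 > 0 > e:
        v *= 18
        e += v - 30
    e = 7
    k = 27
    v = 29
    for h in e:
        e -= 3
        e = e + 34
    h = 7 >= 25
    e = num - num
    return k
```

Transformed code:
def run(acc, e):
    acc = 32
    e = acc[v]
    if 0 <= e:
        e = e * h[k]
        record(6)
    elif 5 > 0 > e:
        v = v * 18
        e = e + (v - 30)
    e = 7
    k = 27
    v = 29
    for h in e:
        e = e - 3
        e = e + 34
    h = 7 >= 25
    e = acc - acc
    return k

v = v * 18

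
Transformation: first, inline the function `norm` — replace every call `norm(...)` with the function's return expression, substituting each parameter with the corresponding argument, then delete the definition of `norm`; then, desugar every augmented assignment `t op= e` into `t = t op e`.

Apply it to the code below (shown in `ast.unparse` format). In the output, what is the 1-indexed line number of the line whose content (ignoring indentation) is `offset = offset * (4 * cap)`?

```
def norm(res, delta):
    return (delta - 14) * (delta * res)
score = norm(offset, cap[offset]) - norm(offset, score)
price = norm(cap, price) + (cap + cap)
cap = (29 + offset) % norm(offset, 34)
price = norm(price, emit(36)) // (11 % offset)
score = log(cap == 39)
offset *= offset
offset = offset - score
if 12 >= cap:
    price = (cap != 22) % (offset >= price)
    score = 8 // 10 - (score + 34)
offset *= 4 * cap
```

Transformed code:
score = (cap[offset] - 14) * (cap[offset] * offset) - (score - 14) * (score * offset)
price = (price - 14) * (price * cap) + (cap + cap)
cap = (29 + offset) % ((34 - 14) * (34 * offset))
price = (emit(36) - 14) * (emit(36) * price) // (11 % offset)
score = log(cap == 39)
offset = offset * offset
offset = offset - score
if 12 >= cap:
    price = (cap != 22) % (offset >= price)
    score = 8 // 10 - (score + 34)
offset = offset * (4 * cap)

11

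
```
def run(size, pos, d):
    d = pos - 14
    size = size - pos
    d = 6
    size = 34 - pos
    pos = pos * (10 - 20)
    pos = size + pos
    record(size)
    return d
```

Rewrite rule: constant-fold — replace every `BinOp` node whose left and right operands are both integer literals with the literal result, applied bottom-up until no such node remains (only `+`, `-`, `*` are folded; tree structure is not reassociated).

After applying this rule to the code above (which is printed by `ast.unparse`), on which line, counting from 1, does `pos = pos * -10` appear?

6

Transformed code:
def run(size, pos, d):
    d = pos - 14
    size = size - pos
    d = 6
    size = 34 - pos
    pos = pos * -10
    pos = size + pos
    record(size)
    return d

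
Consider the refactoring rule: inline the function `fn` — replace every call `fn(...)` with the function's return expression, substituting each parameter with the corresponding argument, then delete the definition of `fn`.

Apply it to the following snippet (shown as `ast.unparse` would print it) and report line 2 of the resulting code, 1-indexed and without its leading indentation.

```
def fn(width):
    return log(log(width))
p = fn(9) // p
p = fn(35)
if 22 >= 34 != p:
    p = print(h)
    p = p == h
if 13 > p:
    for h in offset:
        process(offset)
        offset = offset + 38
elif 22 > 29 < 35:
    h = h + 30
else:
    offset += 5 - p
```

p = log(log(35))

Transformed code:
p = log(log(9)) // p
p = log(log(35))
if 22 >= 34 != p:
    p = print(h)
    p = p == h
if 13 > p:
    for h in offset:
        process(offset)
        offset = offset + 38
elif 22 > 29 < 35:
    h = h + 30
else:
    offset += 5 - p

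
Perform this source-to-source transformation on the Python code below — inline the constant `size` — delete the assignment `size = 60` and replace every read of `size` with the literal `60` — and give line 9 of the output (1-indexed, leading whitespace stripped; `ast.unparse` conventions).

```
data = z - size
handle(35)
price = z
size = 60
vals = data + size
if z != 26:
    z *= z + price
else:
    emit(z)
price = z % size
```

price = z % 60

Transformed code:
data = z - 60
handle(35)
price = z
vals = data + 60
if z != 26:
    z *= z + price
else:
    emit(z)
price = z % 60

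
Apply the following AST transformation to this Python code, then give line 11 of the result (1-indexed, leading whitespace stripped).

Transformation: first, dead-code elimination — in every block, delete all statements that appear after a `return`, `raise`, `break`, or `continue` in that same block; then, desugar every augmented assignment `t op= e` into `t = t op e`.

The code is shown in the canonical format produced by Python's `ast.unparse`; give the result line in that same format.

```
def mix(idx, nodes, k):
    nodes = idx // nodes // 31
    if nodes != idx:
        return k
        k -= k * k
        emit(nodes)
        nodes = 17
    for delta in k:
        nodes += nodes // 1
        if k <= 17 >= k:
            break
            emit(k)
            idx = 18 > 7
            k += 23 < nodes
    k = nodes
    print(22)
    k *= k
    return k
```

Transformed code:
def mix(idx, nodes, k):
    nodes = idx // nodes // 31
    if nodes != idx:
        return k
    for delta in k:
        nodes = nodes + nodes // 1
        if k <= 17 >= k:
            break
    k = nodes
    print(22)
    k = k * k
    return k

k = k * k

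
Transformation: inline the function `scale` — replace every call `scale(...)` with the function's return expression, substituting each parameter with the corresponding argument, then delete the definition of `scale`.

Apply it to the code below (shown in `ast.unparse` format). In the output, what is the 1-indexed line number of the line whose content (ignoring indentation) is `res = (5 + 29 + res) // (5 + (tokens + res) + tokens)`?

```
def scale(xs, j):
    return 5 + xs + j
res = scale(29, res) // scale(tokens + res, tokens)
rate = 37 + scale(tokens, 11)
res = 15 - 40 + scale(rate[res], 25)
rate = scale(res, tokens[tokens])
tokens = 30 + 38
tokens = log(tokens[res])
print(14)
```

1

Transformed code:
res = (5 + 29 + res) // (5 + (tokens + res) + tokens)
rate = 37 + (5 + tokens + 11)
res = 15 - 40 + (5 + rate[res] + 25)
rate = 5 + res + tokens[tokens]
tokens = 30 + 38
tokens = log(tokens[res])
print(14)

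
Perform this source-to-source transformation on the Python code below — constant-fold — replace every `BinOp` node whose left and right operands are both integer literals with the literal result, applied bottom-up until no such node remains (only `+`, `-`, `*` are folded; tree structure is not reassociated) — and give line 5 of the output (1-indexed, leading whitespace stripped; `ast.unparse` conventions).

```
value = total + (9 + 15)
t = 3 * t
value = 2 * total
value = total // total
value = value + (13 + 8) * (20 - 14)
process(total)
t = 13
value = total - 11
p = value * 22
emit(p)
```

Transformed code:
value = total + 24
t = 3 * t
value = 2 * total
value = total // total
value = value + 126
process(total)
t = 13
value = total - 11
p = value * 22
emit(p)

value = value + 126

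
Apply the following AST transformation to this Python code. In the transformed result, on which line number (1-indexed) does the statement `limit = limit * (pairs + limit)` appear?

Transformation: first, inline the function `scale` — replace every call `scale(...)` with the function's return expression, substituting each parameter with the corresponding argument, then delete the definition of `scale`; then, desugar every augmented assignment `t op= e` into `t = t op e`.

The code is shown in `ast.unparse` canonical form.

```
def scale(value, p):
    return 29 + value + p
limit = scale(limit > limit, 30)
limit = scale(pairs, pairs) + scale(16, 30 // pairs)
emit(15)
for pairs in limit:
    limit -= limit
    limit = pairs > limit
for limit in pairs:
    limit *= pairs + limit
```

8

Transformed code:
limit = 29 + (limit > limit) + 30
limit = 29 + pairs + pairs + (29 + 16 + 30 // pairs)
emit(15)
for pairs in limit:
    limit = limit - limit
    limit = pairs > limit
for limit in pairs:
    limit = limit * (pairs + limit)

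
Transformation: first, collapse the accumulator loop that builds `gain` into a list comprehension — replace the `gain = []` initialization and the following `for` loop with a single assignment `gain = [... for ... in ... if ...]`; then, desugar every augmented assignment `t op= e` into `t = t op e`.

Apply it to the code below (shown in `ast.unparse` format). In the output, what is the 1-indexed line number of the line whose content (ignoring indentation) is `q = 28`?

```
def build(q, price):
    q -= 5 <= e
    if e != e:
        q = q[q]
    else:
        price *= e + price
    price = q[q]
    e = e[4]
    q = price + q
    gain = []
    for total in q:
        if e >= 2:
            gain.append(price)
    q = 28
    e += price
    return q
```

Transformed code:
def build(q, price):
    q = q - (5 <= e)
    if e != e:
        q = q[q]
    else:
        price = price * (e + price)
    price = q[q]
    e = e[4]
    q = price + q
    gain = [price for total in q if e >= 2]
    q = 28
    e = e + price
    return q

11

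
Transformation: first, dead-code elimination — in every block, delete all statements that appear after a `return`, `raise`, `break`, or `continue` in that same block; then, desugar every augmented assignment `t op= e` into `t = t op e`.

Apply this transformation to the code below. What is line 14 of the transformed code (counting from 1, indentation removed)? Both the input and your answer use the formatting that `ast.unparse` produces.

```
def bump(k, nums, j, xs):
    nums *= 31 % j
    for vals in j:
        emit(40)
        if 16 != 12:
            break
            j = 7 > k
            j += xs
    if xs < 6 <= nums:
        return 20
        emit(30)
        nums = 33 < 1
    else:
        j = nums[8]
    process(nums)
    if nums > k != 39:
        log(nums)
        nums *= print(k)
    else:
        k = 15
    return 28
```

Transformed code:
def bump(k, nums, j, xs):
    nums = nums * (31 % j)
    for vals in j:
        emit(40)
        if 16 != 12:
            break
    if xs < 6 <= nums:
        return 20
    else:
        j = nums[8]
    process(nums)
    if nums > k != 39:
        log(nums)
        nums = nums * print(k)
    else:
        k = 15
    return 28

nums = nums * print(k)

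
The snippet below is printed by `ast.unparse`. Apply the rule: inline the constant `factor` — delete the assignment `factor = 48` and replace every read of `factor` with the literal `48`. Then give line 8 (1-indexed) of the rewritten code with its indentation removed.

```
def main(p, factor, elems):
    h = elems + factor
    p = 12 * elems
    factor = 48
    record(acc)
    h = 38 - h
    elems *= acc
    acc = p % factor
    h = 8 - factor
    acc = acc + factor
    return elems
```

h = 8 - 48

Transformed code:
def main(p, factor, elems):
    h = elems + 48
    p = 12 * elems
    record(acc)
    h = 38 - h
    elems *= acc
    acc = p % 48
    h = 8 - 48
    acc = acc + 48
    return elems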